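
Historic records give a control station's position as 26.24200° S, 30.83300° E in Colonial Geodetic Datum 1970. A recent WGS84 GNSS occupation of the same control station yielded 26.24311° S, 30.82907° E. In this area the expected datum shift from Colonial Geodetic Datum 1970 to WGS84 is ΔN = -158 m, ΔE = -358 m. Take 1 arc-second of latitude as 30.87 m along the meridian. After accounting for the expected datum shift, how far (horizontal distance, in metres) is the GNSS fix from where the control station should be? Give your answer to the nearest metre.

Observed coordinate differences: Δφ = -0.00111°, Δλ = -0.00393°.
Converting to metres (1° lat = 111132 m, cos φ = 0.896934): observed ΔN = -123.4 m, observed ΔE = -391.7 m.
Subtracting the expected shift leaves a residual of -123.4 − (-158) = 34.6 m north and -391.7 − (-358) = -33.7 m east.
Residual distance = √(34.6² + (-33.7)²) = 48.4 m.

48 m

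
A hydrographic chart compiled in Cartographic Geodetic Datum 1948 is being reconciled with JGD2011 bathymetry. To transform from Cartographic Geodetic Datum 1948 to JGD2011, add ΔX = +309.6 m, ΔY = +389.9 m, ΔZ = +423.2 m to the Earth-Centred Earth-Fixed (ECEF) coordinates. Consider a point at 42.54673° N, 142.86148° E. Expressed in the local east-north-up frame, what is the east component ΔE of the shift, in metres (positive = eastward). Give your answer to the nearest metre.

ΔE = -498 m

The local east axis at (φ, λ) is (−sin λ, cos λ, 0), so ΔE = −sin(142.86148°)·309.6 + cos(142.86148°)·389.9 = -497.74 m.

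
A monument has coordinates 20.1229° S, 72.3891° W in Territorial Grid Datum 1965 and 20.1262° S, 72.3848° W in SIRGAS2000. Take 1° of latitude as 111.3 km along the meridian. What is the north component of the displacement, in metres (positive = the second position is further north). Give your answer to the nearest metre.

Δφ = -20.1262° − -20.1229° = -0.0033°; Δλ = -72.3848° − -72.3891° = +0.0043°.
ΔN = Δφ × 111300 = -367.3 m; ΔE = Δλ × 111300 × cos(-20.1229°) = +0.0043 × 111300 × 0.938957 = 449.4 m.

ΔN = -367 m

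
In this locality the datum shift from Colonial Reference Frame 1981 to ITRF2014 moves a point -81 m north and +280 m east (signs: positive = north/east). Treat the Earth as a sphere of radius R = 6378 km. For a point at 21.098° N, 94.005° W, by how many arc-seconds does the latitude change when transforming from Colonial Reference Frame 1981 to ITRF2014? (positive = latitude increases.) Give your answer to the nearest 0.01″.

Δφ = -2.62″

On a sphere of radius R, 1 rad of latitude = R, so Δφ = ΔN / R = -81.0 / 6378000 = -1.2700e-05 rad = -2.620″.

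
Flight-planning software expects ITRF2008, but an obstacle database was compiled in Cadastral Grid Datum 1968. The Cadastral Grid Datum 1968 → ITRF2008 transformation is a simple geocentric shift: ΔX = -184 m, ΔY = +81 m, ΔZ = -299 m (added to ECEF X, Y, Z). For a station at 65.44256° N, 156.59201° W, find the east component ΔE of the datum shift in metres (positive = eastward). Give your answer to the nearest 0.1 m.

At φ = 65.44256°, λ = -156.59201°: sin φ = 0.909545, cos φ = 0.415605, sin λ = -0.397276, cos λ = -0.917699.
ΔE = −sin λ·ΔX + cos λ·ΔY = −(-0.397276)·(-184) + (-0.917699)·(81) = -147.43 m.

ΔE = -147.4 m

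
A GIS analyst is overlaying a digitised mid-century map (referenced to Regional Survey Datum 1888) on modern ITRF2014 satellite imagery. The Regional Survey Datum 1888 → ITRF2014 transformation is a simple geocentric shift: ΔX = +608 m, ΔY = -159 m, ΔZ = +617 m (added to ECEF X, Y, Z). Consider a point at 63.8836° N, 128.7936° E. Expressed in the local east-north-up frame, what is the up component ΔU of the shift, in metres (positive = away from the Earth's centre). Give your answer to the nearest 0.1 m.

ΔU = 331.8 m

At φ = 63.8836°, λ = 128.7936°: sin φ = 0.897902, cos φ = 0.440196, sin λ = 0.779408, cos λ = -0.626517.
ΔU = cos φ cos λ·ΔX + cos φ sin λ·ΔY + sin φ·ΔZ = (0.440196)(-0.626517)(608) + (0.440196)(0.779408)(-159) + (0.897902)(617) = 331.77 m.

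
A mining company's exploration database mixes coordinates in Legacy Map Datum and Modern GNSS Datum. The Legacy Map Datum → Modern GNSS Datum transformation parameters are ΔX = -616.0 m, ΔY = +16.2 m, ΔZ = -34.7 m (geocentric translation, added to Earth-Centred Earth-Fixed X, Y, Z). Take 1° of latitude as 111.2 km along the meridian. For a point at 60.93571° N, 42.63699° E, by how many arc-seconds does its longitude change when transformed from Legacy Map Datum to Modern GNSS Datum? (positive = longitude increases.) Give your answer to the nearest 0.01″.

Δλ = 28.60″

sin φ = 0.874075, cos φ = 0.485791, sin λ = 0.677351, cos λ = 0.735660.
East component: ΔE = −sin λ·ΔX + cos λ·ΔY = −(0.677351)(-616.0) + (0.735660)(16.2) = 429.17 m.
1° of latitude spans 111200 m; at latitude φ, 1° of longitude spans that × cos φ = 54019.9 m, so Δλ = 429.17 / 54019.9 × 3600 = 28.601″.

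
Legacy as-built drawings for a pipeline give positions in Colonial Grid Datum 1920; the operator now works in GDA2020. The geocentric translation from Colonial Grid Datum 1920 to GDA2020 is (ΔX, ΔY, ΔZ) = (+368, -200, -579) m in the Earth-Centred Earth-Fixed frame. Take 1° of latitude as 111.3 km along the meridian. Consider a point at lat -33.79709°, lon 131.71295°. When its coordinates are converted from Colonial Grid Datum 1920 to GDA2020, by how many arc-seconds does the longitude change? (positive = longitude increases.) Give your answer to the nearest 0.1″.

Δλ = -5.5″

sin φ = -0.556253, cos φ = 0.831013, sin λ = 0.746488, cos λ = -0.665399.
East component: ΔE = −sin λ·ΔX + cos λ·ΔY = −(0.746488)(368) + (-0.665399)(-200) = -141.63 m.
1° of latitude spans 111300 m; at latitude φ, 1° of longitude spans that × cos φ = 92491.7 m, so Δλ = -141.63 / 92491.7 × 3600 = -5.512″.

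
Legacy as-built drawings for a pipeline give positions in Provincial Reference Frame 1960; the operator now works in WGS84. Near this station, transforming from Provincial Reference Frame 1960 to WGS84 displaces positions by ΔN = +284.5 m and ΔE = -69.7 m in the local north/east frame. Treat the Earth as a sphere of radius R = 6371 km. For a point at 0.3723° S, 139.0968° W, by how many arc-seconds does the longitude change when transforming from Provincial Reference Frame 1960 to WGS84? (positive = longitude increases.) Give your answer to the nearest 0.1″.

Δλ = -2.3″

At latitude -0.3723°, cos φ = 0.999979.
One radian of longitude at latitude φ spans R cos φ, so Δλ = ΔE / (R cos φ) = -69.7 / (6371000 × 0.999979) = -1.0940e-05 rad = -2.257″.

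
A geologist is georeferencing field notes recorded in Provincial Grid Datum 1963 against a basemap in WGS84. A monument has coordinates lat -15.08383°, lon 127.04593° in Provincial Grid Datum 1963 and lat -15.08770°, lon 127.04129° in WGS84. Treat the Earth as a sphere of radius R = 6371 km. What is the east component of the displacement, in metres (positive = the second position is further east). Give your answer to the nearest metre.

Δφ = -15.08770° − -15.08383° = -0.00387°; Δλ = 127.04129° − 127.04593° = -0.00464°.
1° along a meridian = πR/180 = 111195 m.
ΔN = Δφ × 111195 = -430.3 m; ΔE = Δλ × 111195 × cos(-15.08383°) = -0.00464 × 111195 × 0.965546 = -498.2 m.

ΔE = -498 m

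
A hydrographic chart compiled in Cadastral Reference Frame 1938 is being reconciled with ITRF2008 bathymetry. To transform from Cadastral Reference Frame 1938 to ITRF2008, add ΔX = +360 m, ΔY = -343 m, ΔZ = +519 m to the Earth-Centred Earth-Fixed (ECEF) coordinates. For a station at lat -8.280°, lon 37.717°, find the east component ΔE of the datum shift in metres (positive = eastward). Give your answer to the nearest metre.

ΔE = -492 m

The local east axis at (φ, λ) is (−sin λ, cos λ, 0), so ΔE = −sin(37.717°)·360 + cos(37.717°)·(-343) = -491.56 m.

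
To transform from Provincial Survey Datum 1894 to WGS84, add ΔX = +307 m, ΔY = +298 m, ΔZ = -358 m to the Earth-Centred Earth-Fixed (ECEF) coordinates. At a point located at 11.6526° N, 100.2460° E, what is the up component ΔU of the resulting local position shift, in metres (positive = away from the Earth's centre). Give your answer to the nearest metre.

At φ = 11.6526°, λ = 100.2460°: sin φ = 0.201977, cos φ = 0.979390, sin λ = 0.984053, cos λ = -0.177875.
ΔU = cos φ cos λ·ΔX + cos φ sin λ·ΔY + sin φ·ΔZ = (0.979390)(-0.177875)(307) + (0.979390)(0.984053)(298) + (0.201977)(-358) = 161.41 m.

ΔU = 161 m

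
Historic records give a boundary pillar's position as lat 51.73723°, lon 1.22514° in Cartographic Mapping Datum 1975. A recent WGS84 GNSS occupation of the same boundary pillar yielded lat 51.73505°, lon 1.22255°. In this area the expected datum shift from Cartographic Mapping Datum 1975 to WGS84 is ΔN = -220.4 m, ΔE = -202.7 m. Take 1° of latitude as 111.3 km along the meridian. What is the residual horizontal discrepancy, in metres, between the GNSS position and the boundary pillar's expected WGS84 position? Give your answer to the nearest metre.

33 m

Observed coordinate differences: Δφ = -0.00218°, Δλ = -0.00259°.
Converting to metres (1° lat = 111300 m, cos φ = 0.619269): observed ΔN = -242.6 m, observed ΔE = -178.5 m.
Subtracting the expected shift leaves a residual of -242.6 − (-220.4) = -22.2 m north and -178.5 − (-202.7) = 24.2 m east.
Residual distance = √((-22.2)² + 24.2²) = 32.9 m.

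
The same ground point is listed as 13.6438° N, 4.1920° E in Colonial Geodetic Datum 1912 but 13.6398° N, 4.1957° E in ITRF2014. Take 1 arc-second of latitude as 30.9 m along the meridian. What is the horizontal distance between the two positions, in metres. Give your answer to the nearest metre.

598 m

Δφ = 13.6398° − 13.6438° = -0.0040°; Δλ = 4.1957° − 4.1920° = +0.0037°.
1° of latitude = 3600 × 30.90 = 111240 m.
ΔN = Δφ × 111240 = -445.0 m; ΔE = Δλ × 111240 × cos(13.6438°) = +0.0037 × 111240 × 0.971781 = 400.0 m.
Distance = √(ΔE² + ΔN²) = √(400.0² + (-445.0)²) = 598.3 m.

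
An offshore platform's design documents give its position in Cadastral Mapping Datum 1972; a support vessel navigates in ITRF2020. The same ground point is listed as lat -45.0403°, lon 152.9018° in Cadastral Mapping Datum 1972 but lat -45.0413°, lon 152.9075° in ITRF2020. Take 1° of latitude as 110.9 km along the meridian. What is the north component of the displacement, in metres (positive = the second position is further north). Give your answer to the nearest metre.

ΔN = -111 m

Δφ = -45.0413° − -45.0403° = -0.0010°; Δλ = 152.9075° − 152.9018° = +0.0057°.
ΔN = Δφ × 110900 = -110.9 m; ΔE = Δλ × 110900 × cos(-45.0403°) = +0.0057 × 110900 × 0.706609 = 446.7 m.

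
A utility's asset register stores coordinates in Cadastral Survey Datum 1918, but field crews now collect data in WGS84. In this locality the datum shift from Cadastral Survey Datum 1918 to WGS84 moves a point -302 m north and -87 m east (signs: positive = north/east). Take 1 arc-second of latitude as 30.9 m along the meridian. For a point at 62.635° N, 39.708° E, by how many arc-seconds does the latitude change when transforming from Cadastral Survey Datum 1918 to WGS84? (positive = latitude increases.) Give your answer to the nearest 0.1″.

1″ of latitude = 30.90 m, so Δφ = -302.0 / 30.90 = -9.773″.

Δφ = -9.8″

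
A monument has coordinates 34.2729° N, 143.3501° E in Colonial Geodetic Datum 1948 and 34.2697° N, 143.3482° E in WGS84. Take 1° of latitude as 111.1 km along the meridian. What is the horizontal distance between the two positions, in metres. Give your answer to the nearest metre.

Δφ = 34.2697° − 34.2729° = -0.0032°; Δλ = 143.3482° − 143.3501° = -0.0019°.
ΔN = Δφ × 111100 = -355.5 m; ΔE = Δλ × 111100 × cos(34.2729°) = -0.0019 × 111100 × 0.826365 = -174.4 m.
Distance = √(ΔE² + ΔN²) = √((-174.4)² + (-355.5)²) = 396.0 m.

396 m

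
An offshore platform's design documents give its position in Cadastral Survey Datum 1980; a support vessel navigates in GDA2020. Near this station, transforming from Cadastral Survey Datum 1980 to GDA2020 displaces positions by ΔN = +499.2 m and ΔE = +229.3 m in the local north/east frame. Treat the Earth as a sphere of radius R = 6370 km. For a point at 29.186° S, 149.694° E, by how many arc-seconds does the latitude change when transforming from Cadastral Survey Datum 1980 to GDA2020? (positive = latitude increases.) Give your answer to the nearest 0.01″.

Δφ = 16.16″

On a sphere of radius R, 1 rad of latitude = R, so Δφ = ΔN / R = 499.2 / 6370000 = 7.8367e-05 rad = 16.164″.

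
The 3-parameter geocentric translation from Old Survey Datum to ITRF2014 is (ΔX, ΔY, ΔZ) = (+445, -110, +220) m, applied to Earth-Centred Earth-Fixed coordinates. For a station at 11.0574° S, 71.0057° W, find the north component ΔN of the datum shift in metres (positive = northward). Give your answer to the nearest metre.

At φ = -11.0574°, λ = -71.0057°: sin φ = -0.191792, cos φ = 0.981436, sin λ = -0.945551, cos λ = 0.325474.
ΔN = −sin φ cos λ·ΔX − sin φ sin λ·ΔY + cos φ·ΔZ = −(-0.191792)(0.325474)(445) − (-0.191792)(-0.945551)(-110) + (0.981436)(220) = 263.64 m.

ΔN = 264 m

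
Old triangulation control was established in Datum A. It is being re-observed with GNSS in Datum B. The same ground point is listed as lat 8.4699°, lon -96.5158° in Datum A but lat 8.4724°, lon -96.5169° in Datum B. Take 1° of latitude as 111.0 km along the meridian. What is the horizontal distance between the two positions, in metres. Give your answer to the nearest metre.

Δφ = 8.4724° − 8.4699° = +0.0025°; Δλ = -96.5169° − -96.5158° = -0.0011°.
ΔN = Δφ × 111000 = 277.5 m; ΔE = Δλ × 111000 × cos(8.4699°) = -0.0011 × 111000 × 0.989093 = -120.8 m.
Distance = √(ΔE² + ΔN²) = √((-120.8)² + 277.5²) = 302.6 m.

303 m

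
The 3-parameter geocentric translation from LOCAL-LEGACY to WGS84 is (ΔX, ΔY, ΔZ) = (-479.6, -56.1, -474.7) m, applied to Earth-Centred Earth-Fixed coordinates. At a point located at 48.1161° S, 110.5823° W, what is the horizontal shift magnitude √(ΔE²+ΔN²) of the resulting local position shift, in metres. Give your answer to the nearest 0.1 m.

At φ = -48.1161°, λ = -110.5823°: sin φ = -0.744499, cos φ = 0.667623, sin λ = -0.936168, cos λ = -0.351552.
ΔE = −sin λ·ΔX + cos λ·ΔY = −(-0.936168)·(-479.6) + (-0.351552)·(-56.1) = -429.26 m.
ΔN = −sin φ cos λ·ΔX − sin φ sin λ·ΔY + cos φ·ΔZ = −(-0.744499)(-0.351552)(-479.6) − (-0.744499)(-0.936168)(-56.1) + (0.667623)(-474.7) = -152.29 m.
Horizontal magnitude = √(ΔE² + ΔN²) = √((-429.26)² + (-152.29)²) = 455.48 m.

455.5 m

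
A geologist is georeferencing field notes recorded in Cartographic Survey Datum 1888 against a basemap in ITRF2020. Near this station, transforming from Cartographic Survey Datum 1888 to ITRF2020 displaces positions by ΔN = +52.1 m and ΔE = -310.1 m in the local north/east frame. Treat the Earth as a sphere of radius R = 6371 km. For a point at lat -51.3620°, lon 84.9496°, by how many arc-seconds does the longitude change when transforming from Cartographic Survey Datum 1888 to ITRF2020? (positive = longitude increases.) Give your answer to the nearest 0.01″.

At latitude -51.3620°, cos φ = 0.624398.
One radian of longitude at latitude φ spans R cos φ, so Δλ = ΔE / (R cos φ) = -310.1 / (6371000 × 0.624398) = -7.7953e-05 rad = -16.079″.

Δλ = -16.08″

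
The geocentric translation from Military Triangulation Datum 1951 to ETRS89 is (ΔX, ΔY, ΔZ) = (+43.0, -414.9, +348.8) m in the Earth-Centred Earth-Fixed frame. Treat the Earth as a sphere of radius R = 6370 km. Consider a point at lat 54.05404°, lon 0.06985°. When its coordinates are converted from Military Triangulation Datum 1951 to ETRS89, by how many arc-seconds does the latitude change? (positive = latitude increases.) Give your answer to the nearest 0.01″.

sin φ = 0.809571, cos φ = 0.587022, sin λ = 0.001219, cos λ = 0.999999.
North component: ΔN = −sin φ cos λ·ΔX − sin φ sin λ·ΔY + cos φ·ΔZ = −(0.809571)(0.999999)(43.0) − (0.809571)(0.001219)(-414.9) + (0.587022)(348.8) = 170.35 m.
1° of latitude spans πR/180 = 111177 m, so Δφ = 170.35 / 111177 × 3600 = 5.516″.

Δφ = 5.52″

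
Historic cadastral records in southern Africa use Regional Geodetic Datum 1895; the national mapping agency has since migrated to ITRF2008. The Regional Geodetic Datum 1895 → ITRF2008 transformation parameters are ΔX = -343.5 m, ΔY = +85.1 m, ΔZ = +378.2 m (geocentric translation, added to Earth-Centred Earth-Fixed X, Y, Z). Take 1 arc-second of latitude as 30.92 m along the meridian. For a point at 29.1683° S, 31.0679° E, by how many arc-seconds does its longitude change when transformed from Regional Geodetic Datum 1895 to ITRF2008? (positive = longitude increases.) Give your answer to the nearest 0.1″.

sin φ = -0.487377, cos φ = 0.873192, sin λ = 0.516054, cos λ = 0.856556.
East component: ΔE = −sin λ·ΔX + cos λ·ΔY = −(0.516054)(-343.5) + (0.856556)(85.1) = 250.16 m.
1° of latitude spans 3600 × 30.92 = 111312 m; at latitude φ, 1° of longitude spans that × cos φ = 97196.7 m, so Δλ = 250.16 / 97196.7 × 3600 = 9.265″.

Δλ = 9.3″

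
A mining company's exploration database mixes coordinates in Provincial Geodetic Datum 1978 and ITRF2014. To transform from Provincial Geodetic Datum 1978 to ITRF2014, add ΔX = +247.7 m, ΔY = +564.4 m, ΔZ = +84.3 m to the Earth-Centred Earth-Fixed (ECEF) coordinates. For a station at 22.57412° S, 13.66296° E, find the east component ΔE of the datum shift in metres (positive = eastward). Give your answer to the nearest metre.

The local east axis at (φ, λ) is (−sin λ, cos λ, 0), so ΔE = −sin(13.66296°)·247.7 + cos(13.66296°)·564.4 = 489.92 m.

ΔE = 490 m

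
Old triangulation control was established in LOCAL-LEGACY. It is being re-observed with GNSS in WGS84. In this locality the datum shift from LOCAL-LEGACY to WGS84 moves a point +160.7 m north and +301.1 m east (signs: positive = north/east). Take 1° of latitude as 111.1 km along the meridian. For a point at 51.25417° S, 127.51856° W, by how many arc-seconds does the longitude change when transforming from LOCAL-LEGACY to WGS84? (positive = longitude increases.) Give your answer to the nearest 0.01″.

Δλ = 15.59″

At latitude -51.25417°, cos φ = 0.625867.
1° of longitude at this latitude = 111.1 × cos φ = 69.53 km, so Δλ = 301.1 / 69533.8 = 0.0043303° = 15.589″.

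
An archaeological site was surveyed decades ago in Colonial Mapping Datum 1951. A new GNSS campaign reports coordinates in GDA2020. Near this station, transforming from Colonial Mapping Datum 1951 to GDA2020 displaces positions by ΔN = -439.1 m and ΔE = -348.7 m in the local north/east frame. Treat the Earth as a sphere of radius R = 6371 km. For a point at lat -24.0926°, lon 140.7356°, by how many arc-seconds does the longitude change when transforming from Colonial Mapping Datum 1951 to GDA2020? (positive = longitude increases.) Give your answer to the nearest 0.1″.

Δλ = -12.4″

At latitude -24.0926°, cos φ = 0.912887.
One radian of longitude at latitude φ spans R cos φ, so Δλ = ΔE / (R cos φ) = -348.7 / (6371000 × 0.912887) = -5.9955e-05 rad = -12.367″.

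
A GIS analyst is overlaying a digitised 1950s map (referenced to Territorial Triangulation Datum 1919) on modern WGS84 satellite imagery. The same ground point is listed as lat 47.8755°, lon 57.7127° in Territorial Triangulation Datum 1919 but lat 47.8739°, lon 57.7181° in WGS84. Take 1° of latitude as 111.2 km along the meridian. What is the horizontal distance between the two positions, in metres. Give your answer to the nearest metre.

Δφ = 47.8739° − 47.8755° = -0.0016°; Δλ = 57.7181° − 57.7127° = +0.0054°.
ΔN = Δφ × 111200 = -177.9 m; ΔE = Δλ × 111200 × cos(47.8755°) = +0.0054 × 111200 × 0.670744 = 402.8 m.
Distance = √(ΔE² + ΔN²) = √(402.8² + (-177.9)²) = 440.3 m.

440 m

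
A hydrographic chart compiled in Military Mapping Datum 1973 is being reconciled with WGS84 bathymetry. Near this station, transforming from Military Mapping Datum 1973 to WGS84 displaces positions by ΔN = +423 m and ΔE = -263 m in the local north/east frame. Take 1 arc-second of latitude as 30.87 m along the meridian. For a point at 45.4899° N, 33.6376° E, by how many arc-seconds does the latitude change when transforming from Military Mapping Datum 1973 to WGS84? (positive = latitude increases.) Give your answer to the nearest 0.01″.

1″ of latitude = 30.87 m, so Δφ = 423.0 / 30.87 = 13.703″.

Δφ = 13.70″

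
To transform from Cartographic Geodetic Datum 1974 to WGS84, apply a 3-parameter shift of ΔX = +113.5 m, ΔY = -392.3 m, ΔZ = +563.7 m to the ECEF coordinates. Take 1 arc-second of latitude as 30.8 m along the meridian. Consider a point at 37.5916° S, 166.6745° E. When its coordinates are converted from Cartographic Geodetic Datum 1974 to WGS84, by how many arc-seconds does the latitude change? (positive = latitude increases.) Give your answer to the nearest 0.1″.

sin φ = -0.610029, cos φ = 0.792379, sin λ = 0.230483, cos λ = -0.973076.
North component: ΔN = −sin φ cos λ·ΔX − sin φ sin λ·ΔY + cos φ·ΔZ = −(-0.610029)(-0.973076)(113.5) − (-0.610029)(0.230483)(-392.3) + (0.792379)(563.7) = 324.13 m.
1° of latitude spans 3600 × 30.80 = 110880 m, so Δφ = 324.13 / 110880 × 3600 = 10.524″.

Δφ = 10.5″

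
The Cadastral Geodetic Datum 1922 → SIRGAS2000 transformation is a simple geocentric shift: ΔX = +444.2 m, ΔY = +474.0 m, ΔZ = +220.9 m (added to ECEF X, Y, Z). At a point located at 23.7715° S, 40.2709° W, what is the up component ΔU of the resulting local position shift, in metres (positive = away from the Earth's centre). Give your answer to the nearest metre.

ΔU = -59 m

The local up (radial) axis is (cos φ cos λ, cos φ sin λ, sin φ), giving ΔU = 310.169 − 280.400 − 89.043 = -59.27 m.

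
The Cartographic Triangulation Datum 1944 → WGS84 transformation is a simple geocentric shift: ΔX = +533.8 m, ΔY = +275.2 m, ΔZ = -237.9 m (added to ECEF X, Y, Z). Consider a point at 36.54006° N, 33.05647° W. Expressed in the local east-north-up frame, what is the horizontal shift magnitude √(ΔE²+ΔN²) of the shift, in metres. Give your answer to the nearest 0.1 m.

The local east axis at (φ, λ) is (−sin λ, cos λ, 0), so ΔE = −sin(-33.05647°)·533.8 + cos(-33.05647°)·275.2 = 521.82 m.
The local north axis is (−sin φ cos λ, −sin φ sin λ, cos φ), giving ΔN = -266.372 + 89.374 − 191.139 = -368.14 m.
Horizontal magnitude = √(ΔE² + ΔN²) = √(521.82² + (-368.14)²) = 638.61 m.

638.6 m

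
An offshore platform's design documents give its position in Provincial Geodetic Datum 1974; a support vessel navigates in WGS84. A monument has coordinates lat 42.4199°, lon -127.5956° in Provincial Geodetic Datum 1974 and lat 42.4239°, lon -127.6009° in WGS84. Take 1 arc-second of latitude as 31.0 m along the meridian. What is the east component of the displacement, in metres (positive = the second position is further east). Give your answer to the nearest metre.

ΔE = -437 m

Δφ = 42.4239° − 42.4199° = +0.0040°; Δλ = -127.6009° − -127.5956° = -0.0053°.
1° of latitude = 3600 × 31.00 = 111600 m.
ΔN = Δφ × 111600 = 446.4 m; ΔE = Δλ × 111600 × cos(42.4199°) = -0.0053 × 111600 × 0.738221 = -436.6 m.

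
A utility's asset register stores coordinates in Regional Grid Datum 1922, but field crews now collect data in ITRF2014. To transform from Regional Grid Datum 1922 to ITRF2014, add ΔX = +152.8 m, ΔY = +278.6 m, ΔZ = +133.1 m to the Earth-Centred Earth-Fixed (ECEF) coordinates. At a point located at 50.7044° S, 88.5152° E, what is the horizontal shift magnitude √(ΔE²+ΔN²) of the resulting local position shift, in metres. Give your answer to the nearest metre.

336 m

At φ = -50.7044°, λ = 88.5152°: sin φ = -0.773889, cos φ = 0.633321, sin λ = 0.999664, cos λ = 0.025912.
ΔE = −sin λ·ΔX + cos λ·ΔY = −(0.999664)·(152.8) + (0.025912)·(278.6) = -145.53 m.
ΔN = −sin φ cos λ·ΔX − sin φ sin λ·ΔY + cos φ·ΔZ = −(-0.773889)(0.025912)(152.8) − (-0.773889)(0.999664)(278.6) + (0.633321)(133.1) = 302.89 m.
Horizontal magnitude = √(ΔE² + ΔN²) = √((-145.53)² + 302.89²) = 336.04 m.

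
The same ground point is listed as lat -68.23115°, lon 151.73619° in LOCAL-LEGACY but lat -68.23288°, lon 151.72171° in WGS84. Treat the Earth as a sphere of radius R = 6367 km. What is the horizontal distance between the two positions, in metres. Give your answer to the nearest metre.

627 m

Δφ = -68.23288° − -68.23115° = -0.00173°; Δλ = 151.72171° − 151.73619° = -0.01448°.
1° along a meridian = πR/180 = 111125 m.
ΔN = Δφ × 111125 = -192.2 m; ΔE = Δλ × 111125 × cos(-68.23115°) = -0.01448 × 111125 × 0.370863 = -596.8 m.
Distance = √(ΔE² + ΔN²) = √((-596.8)² + (-192.2)²) = 627.0 m.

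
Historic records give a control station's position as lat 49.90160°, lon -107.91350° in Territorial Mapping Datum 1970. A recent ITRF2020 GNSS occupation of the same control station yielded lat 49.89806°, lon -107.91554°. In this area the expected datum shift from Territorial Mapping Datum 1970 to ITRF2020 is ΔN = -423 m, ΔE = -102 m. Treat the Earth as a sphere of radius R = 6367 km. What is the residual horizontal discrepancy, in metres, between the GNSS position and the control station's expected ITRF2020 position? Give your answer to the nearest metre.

53 m

Observed coordinate differences: Δφ = -0.00354°, Δλ = -0.00204°.
Converting to metres (1° lat = 111125 m, cos φ = 0.644102): observed ΔN = -393.4 m, observed ΔE = -146.0 m.
Subtracting the expected shift leaves a residual of -393.4 − (-423) = 29.6 m north and -146.0 − (-102) = -44.0 m east.
Residual distance = √(29.6² + (-44.0)²) = 53.1 m.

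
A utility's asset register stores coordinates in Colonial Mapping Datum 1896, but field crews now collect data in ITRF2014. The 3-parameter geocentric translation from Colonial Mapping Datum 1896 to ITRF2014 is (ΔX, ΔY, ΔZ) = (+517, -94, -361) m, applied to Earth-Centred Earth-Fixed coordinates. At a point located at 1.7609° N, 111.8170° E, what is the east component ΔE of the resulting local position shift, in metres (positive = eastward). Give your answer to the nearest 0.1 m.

ΔE = -445.0 m

The local east axis at (φ, λ) is (−sin λ, cos λ, 0), so ΔE = −sin(111.8170°)·517 + cos(111.8170°)·(-94) = -445.04 m.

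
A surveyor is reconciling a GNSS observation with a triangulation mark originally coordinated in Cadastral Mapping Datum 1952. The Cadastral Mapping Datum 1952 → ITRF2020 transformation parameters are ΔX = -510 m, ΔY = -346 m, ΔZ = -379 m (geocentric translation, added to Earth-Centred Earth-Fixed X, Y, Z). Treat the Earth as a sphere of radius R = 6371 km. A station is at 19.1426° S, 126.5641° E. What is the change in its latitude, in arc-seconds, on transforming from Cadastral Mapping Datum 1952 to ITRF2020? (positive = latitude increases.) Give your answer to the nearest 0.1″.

sin φ = -0.327920, cos φ = 0.944705, sin λ = 0.803191, cos λ = -0.595722.
North component: ΔN = −sin φ cos λ·ΔX − sin φ sin λ·ΔY + cos φ·ΔZ = −(-0.327920)(-0.595722)(-510) − (-0.327920)(0.803191)(-346) + (0.944705)(-379) = -349.55 m.
1° of latitude spans πR/180 = 111195 m, so Δφ = -349.55 / 111195 × 3600 = -11.317″.

Δφ = -11.3″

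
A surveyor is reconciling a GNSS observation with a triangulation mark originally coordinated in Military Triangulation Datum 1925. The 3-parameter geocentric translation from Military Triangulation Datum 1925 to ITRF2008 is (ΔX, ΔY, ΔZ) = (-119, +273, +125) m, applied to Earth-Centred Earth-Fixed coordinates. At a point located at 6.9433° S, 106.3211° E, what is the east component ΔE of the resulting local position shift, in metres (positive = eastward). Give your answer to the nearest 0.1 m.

ΔE = 37.5 m

The local east axis at (φ, λ) is (−sin λ, cos λ, 0), so ΔE = −sin(106.3211°)·(-119) + cos(106.3211°)·273 = 37.49 m.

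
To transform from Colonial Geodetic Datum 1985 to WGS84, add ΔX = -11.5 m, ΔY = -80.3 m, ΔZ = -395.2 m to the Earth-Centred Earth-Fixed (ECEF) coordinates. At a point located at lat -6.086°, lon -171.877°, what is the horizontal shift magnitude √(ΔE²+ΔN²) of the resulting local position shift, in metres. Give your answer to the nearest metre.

At φ = -6.086°, λ = -171.877°: sin φ = -0.106021, cos φ = 0.994364, sin λ = -0.141299, cos λ = -0.989967.
ΔE = −sin λ·ΔX + cos λ·ΔY = −(-0.141299)·(-11.5) + (-0.989967)·(-80.3) = 77.87 m.
ΔN = −sin φ cos λ·ΔX − sin φ sin λ·ΔY + cos φ·ΔZ = −(-0.106021)(-0.989967)(-11.5) − (-0.106021)(-0.141299)(-80.3) + (0.994364)(-395.2) = -390.56 m.
Horizontal magnitude = √(ΔE² + ΔN²) = √(77.87² + (-390.56)²) = 398.25 m.

398 m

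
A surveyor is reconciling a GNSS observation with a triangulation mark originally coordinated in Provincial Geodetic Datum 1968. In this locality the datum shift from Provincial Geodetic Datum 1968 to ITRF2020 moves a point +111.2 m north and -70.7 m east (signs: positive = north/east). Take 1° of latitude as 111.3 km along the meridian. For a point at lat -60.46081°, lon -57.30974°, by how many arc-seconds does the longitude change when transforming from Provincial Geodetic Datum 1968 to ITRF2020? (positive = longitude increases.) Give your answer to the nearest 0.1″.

At latitude -60.46081°, cos φ = 0.493019.
1° of longitude at this latitude = 111.3 × cos φ = 54.87 km, so Δλ = -70.7 / 54873.0 = -0.0012884° = -4.638″.

Δλ = -4.6″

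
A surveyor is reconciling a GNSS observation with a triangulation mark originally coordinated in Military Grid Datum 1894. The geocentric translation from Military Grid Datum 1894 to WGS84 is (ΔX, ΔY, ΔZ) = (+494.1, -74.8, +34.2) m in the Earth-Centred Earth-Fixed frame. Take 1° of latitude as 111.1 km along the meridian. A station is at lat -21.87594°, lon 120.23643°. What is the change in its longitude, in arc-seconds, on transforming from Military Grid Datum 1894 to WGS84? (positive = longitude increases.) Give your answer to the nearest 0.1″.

Δλ = -13.6″

sin φ = -0.372598, cos φ = 0.927993, sin λ = 0.863955, cos λ = -0.503569.
East component: ΔE = −sin λ·ΔX + cos λ·ΔY = −(0.863955)(494.1) + (-0.503569)(-74.8) = -389.21 m.
1° of latitude spans 111100 m; at latitude φ, 1° of longitude spans that × cos φ = 103100.0 m, so Δλ = -389.21 / 103100.0 × 3600 = -13.590″.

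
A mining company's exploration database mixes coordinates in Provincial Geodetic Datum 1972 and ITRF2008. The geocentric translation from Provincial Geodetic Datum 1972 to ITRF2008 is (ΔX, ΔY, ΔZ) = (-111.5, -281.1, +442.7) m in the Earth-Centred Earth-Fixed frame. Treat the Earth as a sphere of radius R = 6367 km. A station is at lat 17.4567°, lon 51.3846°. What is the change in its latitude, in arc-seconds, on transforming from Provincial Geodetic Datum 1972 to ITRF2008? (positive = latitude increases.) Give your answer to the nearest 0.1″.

Δφ = 16.5″

sin φ = 0.299985, cos φ = 0.953944, sin λ = 0.781353, cos λ = 0.624090.
North component: ΔN = −sin φ cos λ·ΔX − sin φ sin λ·ΔY + cos φ·ΔZ = −(0.299985)(0.624090)(-111.5) − (0.299985)(0.781353)(-281.1) + (0.953944)(442.7) = 509.07 m.
1° of latitude spans πR/180 = 111125 m, so Δφ = 509.07 / 111125 × 3600 = 16.492″.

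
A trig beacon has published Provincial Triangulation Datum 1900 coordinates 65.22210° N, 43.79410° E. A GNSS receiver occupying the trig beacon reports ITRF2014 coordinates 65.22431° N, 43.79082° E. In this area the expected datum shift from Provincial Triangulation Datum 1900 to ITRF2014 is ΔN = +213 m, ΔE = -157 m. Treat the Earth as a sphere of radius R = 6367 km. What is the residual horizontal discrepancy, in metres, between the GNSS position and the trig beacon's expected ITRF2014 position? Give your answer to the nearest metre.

Observed coordinate differences: Δφ = +0.00221°, Δλ = -0.00328°.
Converting to metres (1° lat = 111125 m, cos φ = 0.419102): observed ΔN = 245.6 m, observed ΔE = -152.8 m.
Subtracting the expected shift leaves a residual of 245.6 − (213) = 32.6 m north and -152.8 − (-157) = 4.2 m east.
Residual distance = √(32.6² + 4.2²) = 32.9 m.

33 m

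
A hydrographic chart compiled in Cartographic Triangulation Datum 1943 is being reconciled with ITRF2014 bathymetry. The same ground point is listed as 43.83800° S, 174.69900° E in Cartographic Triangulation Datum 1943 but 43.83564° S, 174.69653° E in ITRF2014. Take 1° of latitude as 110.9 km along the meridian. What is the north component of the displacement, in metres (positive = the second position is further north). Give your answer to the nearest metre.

ΔN = 262 m

Δφ = -43.83564° − -43.83800° = +0.00236°; Δλ = 174.69653° − 174.69900° = -0.00247°.
ΔN = Δφ × 110900 = 261.7 m; ΔE = Δλ × 110900 × cos(-43.83800°) = -0.00247 × 110900 × 0.721301 = -197.6 m.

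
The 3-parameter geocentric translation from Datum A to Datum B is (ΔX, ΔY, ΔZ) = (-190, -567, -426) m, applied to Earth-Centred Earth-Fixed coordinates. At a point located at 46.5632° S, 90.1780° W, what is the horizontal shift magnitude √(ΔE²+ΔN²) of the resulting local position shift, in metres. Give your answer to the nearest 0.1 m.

222.8 m

The local east axis at (φ, λ) is (−sin λ, cos λ, 0), so ΔE = −sin(-90.1780°)·(-190) + cos(-90.1780°)·(-567) = -188.24 m.
The local north axis is (−sin φ cos λ, −sin φ sin λ, cos φ), giving ΔN = 0.429 + 411.716 − 292.898 = 119.25 m.
Horizontal magnitude = √(ΔE² + ΔN²) = √((-188.24)² + 119.25²) = 222.83 m.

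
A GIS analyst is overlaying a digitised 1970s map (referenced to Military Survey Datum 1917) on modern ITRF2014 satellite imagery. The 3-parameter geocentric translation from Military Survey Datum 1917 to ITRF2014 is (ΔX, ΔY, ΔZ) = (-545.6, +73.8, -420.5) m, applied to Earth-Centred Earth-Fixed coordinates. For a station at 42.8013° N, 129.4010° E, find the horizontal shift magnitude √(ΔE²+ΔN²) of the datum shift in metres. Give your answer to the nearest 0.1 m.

The local east axis at (φ, λ) is (−sin λ, cos λ, 0), so ΔE = −sin(129.4010°)·(-545.6) + cos(129.4010°)·73.8 = 374.75 m.
The local north axis is (−sin φ cos λ, −sin φ sin λ, cos φ), giving ΔN = -235.307 − 38.747 − 308.527 = -582.58 m.
Horizontal magnitude = √(ΔE² + ΔN²) = √(374.75² + (-582.58)²) = 692.71 m.

692.7 m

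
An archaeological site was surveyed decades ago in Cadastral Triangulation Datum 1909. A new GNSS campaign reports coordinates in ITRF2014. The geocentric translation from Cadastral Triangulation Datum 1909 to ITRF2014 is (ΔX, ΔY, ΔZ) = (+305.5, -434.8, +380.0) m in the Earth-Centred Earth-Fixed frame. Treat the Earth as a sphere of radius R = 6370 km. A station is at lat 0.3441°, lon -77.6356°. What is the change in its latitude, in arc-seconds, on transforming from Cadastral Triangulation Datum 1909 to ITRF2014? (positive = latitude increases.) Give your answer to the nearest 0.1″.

sin φ = 0.006006, cos φ = 0.999982, sin λ = -0.976806, cos λ = 0.214128.
North component: ΔN = −sin φ cos λ·ΔX − sin φ sin λ·ΔY + cos φ·ΔZ = −(0.006006)(0.214128)(305.5) − (0.006006)(-0.976806)(-434.8) + (0.999982)(380.0) = 377.05 m.
1° of latitude spans πR/180 = 111177 m, so Δφ = 377.05 / 111177 × 3600 = 12.209″.

Δφ = 12.2″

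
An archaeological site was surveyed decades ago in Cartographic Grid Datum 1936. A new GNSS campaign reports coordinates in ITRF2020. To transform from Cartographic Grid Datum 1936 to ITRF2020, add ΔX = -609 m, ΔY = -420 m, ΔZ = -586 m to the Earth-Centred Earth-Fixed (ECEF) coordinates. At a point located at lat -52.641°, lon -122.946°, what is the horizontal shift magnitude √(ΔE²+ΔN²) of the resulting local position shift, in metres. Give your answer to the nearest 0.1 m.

At φ = -52.641°, λ = -122.946°: sin φ = -0.794849, cos φ = 0.606807, sin λ = -0.839184, cos λ = -0.543848.
ΔE = −sin λ·ΔX + cos λ·ΔY = −(-0.839184)·(-609) + (-0.543848)·(-420) = -282.65 m.
ΔN = −sin φ cos λ·ΔX − sin φ sin λ·ΔY + cos φ·ΔZ = −(-0.794849)(-0.543848)(-609) − (-0.794849)(-0.839184)(-420) + (0.606807)(-586) = 187.82 m.
Horizontal magnitude = √(ΔE² + ΔN²) = √((-282.65)² + 187.82²) = 339.36 m.

339.4 m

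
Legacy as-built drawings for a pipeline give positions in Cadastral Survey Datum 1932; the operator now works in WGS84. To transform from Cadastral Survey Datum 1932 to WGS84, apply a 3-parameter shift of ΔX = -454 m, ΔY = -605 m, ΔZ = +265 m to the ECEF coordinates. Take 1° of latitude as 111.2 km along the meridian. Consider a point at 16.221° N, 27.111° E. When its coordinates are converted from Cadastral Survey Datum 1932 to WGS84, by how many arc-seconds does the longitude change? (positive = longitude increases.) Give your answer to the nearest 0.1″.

Δλ = -11.2″

sin φ = 0.279343, cos φ = 0.960191, sin λ = 0.455716, cos λ = 0.890125.
East component: ΔE = −sin λ·ΔX + cos λ·ΔY = −(0.455716)(-454) + (0.890125)(-605) = -331.63 m.
1° of latitude spans 111200 m; at latitude φ, 1° of longitude spans that × cos φ = 106773.3 m, so Δλ = -331.63 / 106773.3 × 3600 = -11.181″.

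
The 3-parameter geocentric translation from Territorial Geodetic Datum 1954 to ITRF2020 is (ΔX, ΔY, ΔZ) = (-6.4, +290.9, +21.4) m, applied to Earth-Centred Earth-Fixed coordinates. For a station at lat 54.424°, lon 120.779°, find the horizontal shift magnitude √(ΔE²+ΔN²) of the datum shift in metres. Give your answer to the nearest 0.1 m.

240.8 m

At φ = 54.424°, λ = 120.779°: sin φ = 0.813345, cos φ = 0.581782, sin λ = 0.859148, cos λ = -0.511728.
ΔE = −sin λ·ΔX + cos λ·ΔY = −(0.859148)·(-6.4) + (-0.511728)·(290.9) = -143.36 m.
ΔN = −sin φ cos λ·ΔX − sin φ sin λ·ΔY + cos φ·ΔZ = −(0.813345)(-0.511728)(-6.4) − (0.813345)(0.859148)(290.9) + (0.581782)(21.4) = -193.49 m.
Horizontal magnitude = √(ΔE² + ΔN²) = √((-143.36)² + (-193.49)²) = 240.81 m.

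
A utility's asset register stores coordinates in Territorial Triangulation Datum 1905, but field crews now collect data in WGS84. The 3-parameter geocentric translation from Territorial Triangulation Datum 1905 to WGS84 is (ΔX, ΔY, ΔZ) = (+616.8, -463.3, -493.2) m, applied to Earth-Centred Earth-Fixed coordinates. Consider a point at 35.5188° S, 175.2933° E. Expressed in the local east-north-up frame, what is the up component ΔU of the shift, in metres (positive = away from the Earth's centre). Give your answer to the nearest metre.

ΔU = -245 m

The local up (radial) axis is (cos φ cos λ, cos φ sin λ, sin φ), giving ΔU = -500.336 − 30.942 + 286.534 = -244.74 m.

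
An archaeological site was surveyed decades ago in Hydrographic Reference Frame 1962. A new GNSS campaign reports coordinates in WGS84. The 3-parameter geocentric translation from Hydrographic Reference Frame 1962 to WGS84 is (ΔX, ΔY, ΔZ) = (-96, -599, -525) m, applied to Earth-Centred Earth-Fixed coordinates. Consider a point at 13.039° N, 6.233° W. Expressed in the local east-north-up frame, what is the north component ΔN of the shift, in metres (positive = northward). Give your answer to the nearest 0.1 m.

The local north axis is (−sin φ cos λ, −sin φ sin λ, cos φ), giving ΔN = 21.531 − 14.673 − 511.464 = -504.61 m.

ΔN = -504.6 m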